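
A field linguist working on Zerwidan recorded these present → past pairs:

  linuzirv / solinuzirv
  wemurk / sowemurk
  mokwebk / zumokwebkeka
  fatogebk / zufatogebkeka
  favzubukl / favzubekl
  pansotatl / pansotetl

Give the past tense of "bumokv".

bumekv

wemurk and mokwebk both end in -k yet inflect differently (sowemurk, zumokwebkeka), so the final letter is not what conditions the rule; the second-to-last letter is.
"bumokv" has second-to-last letter 'k'. The one such stem in the data (favzubukl → favzubekl) changes the last vowel to 'e' (as does pansotatl), so the same rule applies.
The other patterns: stems whose second-to-last letter is 'r' add the prefix so-; stems whose second-to-last letter is 'b' add zu- … -eka around the stem.
So bumokv → bumekv.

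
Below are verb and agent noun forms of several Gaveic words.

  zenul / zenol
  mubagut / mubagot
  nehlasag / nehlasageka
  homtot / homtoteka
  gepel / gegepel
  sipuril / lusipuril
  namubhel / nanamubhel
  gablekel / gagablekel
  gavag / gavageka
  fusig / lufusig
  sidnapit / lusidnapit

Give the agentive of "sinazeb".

"sinazeb" has last vowel 'e'. The stems whose last vowel is 'e' (gepel → gegepel, namubhel → nanamubhel, gablekel → gagablekel) repeat the first consonant+vowel as a prefix.
The other patterns: stems whose last vowel is 'u' change the last vowel to 'o'; stems whose last vowel is 'a' or 'o' add -eka; stems whose last vowel is 'i' add the prefix lu-.
So sinazeb → sisinazeb.

sisinazeb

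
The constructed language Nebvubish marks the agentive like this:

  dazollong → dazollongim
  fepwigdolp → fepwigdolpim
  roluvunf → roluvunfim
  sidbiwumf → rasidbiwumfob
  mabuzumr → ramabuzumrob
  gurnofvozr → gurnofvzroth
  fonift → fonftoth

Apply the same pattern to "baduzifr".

baduzfroth

roluvunf and sidbiwumf both end in -f yet inflect differently (roluvunfim, rasidbiwumfob), so the final letter is not what conditions the rule; the second-to-last letter is.
"baduzifr" has second-to-last letter 'f'. The one such stem in the data (fonift → fonftoth) deletes the last vowel and adds -oth (as does gurnofvozr), so the same rule applies.
So baduzifr → baduzfroth.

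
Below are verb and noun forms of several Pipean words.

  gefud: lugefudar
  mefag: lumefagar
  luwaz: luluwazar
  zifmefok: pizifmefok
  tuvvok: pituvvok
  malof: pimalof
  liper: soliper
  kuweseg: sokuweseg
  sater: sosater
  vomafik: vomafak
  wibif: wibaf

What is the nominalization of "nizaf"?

lunizafar

"nizaf" has last vowel 'a'. The stems whose last vowel is 'a' (mefag → lumefagar, luwaz → luluwazar) add lu- … -ar around the stem.
So nizaf → lunizafar.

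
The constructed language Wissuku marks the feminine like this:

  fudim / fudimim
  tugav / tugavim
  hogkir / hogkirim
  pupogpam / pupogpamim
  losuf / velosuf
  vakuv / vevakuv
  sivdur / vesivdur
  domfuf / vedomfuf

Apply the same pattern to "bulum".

tugav and vakuv both end in -v yet inflect differently (tugavim, vevakuv), so the final letter is not what conditions the rule; the last vowel is.
"bulum" has last vowel 'u'. The stems whose last vowel is 'u' (losuf → velosuf, vakuv → vevakuv, sivdur → vesivdur) add the prefix ve-.
The other pattern: stems whose last vowel is 'a' or 'i' add -im.
So bulum → vebulum.

vebulum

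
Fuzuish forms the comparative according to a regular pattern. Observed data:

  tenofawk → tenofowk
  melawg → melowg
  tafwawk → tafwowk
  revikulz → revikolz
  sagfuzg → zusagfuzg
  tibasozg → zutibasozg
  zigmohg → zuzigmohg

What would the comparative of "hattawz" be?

melawg and sagfuzg both end in -g yet inflect differently (melowg, zusagfuzg), so the final letter is not what conditions the rule; the second-to-last letter is.
"hattawz" has second-to-last letter 'w'. The stems whose second-to-last letter is 'w' (tenofawk → tenofowk, melawg → melowg, tafwawk → tafwowk) change the last vowel to 'o'.
The other pattern: stems whose second-to-last letter is 'h' or 'z' add the prefix zu-.
So hattawz → hattowz.

hattowz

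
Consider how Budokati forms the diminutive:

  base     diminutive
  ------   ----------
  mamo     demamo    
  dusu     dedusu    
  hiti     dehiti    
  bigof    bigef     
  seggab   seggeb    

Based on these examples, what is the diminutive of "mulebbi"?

demulebbi

mamo and bigof both have last vowel 'o' yet inflect differently (demamo, bigef), so the last vowel is not what conditions the rule; whether the stem ends in a vowel or a consonant is.
"mulebbi" ends in a vowel. The stems ending in a vowel (mamo → demamo, dusu → dedusu, hiti → dehiti) add the prefix de-.
The other pattern: stems ending in a consonant change the last vowel to 'e'.
So mulebbi → demulebbi.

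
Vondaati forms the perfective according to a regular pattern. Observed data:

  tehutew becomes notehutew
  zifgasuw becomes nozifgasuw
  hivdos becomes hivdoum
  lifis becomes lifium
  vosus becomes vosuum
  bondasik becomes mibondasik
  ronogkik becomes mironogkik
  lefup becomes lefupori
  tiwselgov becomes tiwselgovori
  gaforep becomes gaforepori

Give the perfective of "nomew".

nonomew

zifgasuw and vosus both have last vowel 'u' yet inflect differently (nozifgasuw, vosuum), so the last vowel is not what conditions the rule; the final letter is.
"nomew" ends in -w. The stems ending in -w (tehutew → notehutew, zifgasuw → nozifgasuw) add the prefix no-.
The other patterns: stems ending in -s drop the final letter and add -um; stems ending in -k add the prefix mi-; stems ending in -p or -v add -ori.
So nomew → nonomew.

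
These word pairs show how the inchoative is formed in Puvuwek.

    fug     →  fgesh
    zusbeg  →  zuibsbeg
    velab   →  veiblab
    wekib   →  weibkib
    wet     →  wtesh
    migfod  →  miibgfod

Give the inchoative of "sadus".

zusbeg and fug both end in -g yet inflect differently (zuibsbeg, fgesh), so the final letter is not what conditions the rule; the number of vowels is.
"sadus" has 2 vowels. The stems with 2 vowels (migfod → miibgfod, wekib → weibkib, zusbeg → zuibsbeg) insert -ib- after the first vowel.
The other pattern: stems with 1 vowel delete the last vowel and add -esh.
So sadus → saibdus.

saibdus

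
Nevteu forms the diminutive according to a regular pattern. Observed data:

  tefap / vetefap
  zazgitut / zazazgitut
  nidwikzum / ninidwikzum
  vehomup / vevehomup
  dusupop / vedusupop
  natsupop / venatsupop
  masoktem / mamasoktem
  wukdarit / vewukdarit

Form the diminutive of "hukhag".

vehukhag

zazgitut and wukdarit both end in -t yet inflect differently (zazazgitut, vewukdarit), so the final letter is not what conditions the rule; the last vowel is.
"hukhag" has last vowel 'a'. The one such stem in the data (tefap → vetefap) adds the prefix ve-, so the same rule applies.
The other pattern: stems whose last vowel is 'e' or 'u' repeat the first consonant+vowel as a prefix.
So hukhag → vehukhag.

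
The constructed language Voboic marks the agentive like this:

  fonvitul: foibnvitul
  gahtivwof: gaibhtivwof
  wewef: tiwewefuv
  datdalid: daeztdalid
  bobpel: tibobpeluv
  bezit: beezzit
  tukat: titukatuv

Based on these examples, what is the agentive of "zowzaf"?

"zowzaf" has last vowel 'a'. The one such stem in the data (tukat → titukatuv) adds ti- … -uv around the stem, so the same rule applies.
The other patterns: stems whose last vowel is 'i' insert -ez- after the first vowel; stems whose last vowel is 'o' or 'u' insert -ib- after the first vowel.
So zowzaf → tizowzafuv.

tizowzafuv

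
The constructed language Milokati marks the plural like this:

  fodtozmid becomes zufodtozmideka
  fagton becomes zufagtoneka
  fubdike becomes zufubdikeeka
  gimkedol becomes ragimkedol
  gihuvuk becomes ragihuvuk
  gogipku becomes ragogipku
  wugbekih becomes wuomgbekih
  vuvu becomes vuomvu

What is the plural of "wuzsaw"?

wuomzsaw

gogipku and vuvu both end in -u yet inflect differently (ragogipku, vuomvu), so the final letter is not what conditions the rule; the first letter is.
"wuzsaw" begins with w-. The one such stem in the data (wugbekih → wuomgbekih) inserts -om- after the first vowel (as does vuvu), so the same rule applies.
So wuzsaw → wuomzsaw.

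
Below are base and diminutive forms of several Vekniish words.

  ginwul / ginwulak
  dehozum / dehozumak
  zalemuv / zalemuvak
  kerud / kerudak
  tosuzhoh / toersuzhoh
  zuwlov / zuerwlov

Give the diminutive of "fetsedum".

zalemuv and zuwlov both end in -v yet inflect differently (zalemuvak, zuerwlov), so the final letter is not what conditions the rule; the last vowel is.
"fetsedum" has last vowel 'u'. The stems whose last vowel is 'u' (ginwul → ginwulak, dehozum → dehozumak, zalemuv → zalemuvak) add -ak.
So fetsedum → fetsedumak.

fetsedumak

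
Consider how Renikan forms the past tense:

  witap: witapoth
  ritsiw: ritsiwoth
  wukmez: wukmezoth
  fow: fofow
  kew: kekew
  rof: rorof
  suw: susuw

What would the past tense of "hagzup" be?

hagzupoth

ritsiw and fow both end in -w yet inflect differently (ritsiwoth, fofow), so the final letter is not what conditions the rule; the number of vowels is.
"hagzup" has 2 vowels. The stems with 2 vowels (witap → witapoth, ritsiw → ritsiwoth, wukmez → wukmezoth) add -oth.
The other pattern: stems with 1 vowel repeat the first consonant+vowel as a prefix.
So hagzup → hagzupoth.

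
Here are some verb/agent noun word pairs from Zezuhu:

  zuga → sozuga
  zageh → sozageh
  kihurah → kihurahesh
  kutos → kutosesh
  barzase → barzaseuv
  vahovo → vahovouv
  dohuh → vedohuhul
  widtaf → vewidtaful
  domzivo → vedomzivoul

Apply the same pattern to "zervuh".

"zervuh" begins with z-. The stems beginning with z- (zuga → sozuga, zageh → sozageh) add the prefix so-.
The other patterns: stems beginning with k- add -esh; stems beginning with b- or v- add -uv; stems beginning with d- or w- add ve- … -ul around the stem.
So zervuh → sozervuh.

sozervuh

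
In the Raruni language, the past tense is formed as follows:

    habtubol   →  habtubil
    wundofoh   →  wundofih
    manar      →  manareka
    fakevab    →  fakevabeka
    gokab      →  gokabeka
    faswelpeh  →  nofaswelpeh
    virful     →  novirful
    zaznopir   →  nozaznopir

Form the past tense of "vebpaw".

vebpaweka

wundofoh and faswelpeh both end in -h yet inflect differently (wundofih, nofaswelpeh), so the final letter is not what conditions the rule; the last vowel is.
"vebpaw" has last vowel 'a'. The stems whose last vowel is 'a' (manar → manareka, fakevab → fakevabeka, gokab → gokabeka) add -eka.
The other patterns: stems whose last vowel is 'o' change the last vowel to 'i'; stems whose last vowel is 'e', 'i' or 'u' add the prefix no-.
So vebpaw → vebpaweka.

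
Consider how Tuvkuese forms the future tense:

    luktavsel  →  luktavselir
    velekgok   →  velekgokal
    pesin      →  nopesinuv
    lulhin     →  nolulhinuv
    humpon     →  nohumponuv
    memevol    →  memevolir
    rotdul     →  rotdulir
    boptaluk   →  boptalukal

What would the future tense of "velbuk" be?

velbukal

"velbuk" ends in -k. The stems ending in -k (velekgok → velekgokal, boptaluk → boptalukal) add -al.
The other patterns: stems ending in -n add no- … -uv around the stem; stems ending in -l add -ir.
So velbuk → velbukal.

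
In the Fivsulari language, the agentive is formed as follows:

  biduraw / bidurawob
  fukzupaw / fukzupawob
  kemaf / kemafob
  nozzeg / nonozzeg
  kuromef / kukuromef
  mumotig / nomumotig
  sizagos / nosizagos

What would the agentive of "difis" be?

"difis" has last vowel 'i'. The one such stem in the data (mumotig → nomumotig) adds the prefix no-, so the same rule applies.
So difis → nodifis.

nodifis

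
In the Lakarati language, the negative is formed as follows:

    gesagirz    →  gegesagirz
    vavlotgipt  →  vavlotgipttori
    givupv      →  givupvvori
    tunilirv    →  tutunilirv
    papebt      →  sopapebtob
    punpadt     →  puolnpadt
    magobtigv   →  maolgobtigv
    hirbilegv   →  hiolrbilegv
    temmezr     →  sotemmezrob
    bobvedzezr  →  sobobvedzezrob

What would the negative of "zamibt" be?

givupv and tunilirv both end in -v yet inflect differently (givupvvori, tutunilirv), so the final letter is not what conditions the rule; the second-to-last letter is.
"zamibt" has second-to-last letter 'b'. The one such stem in the data (papebt → sopapebtob) adds so- … -ob around the stem, so the same rule applies.
The other patterns: stems whose second-to-last letter is 'p' double the final consonant and add -ori; stems whose second-to-last letter is 'r' repeat the first consonant+vowel as a prefix; stems whose second-to-last letter is 'd' or 'g' insert -ol- after the first vowel.
So zamibt → sozamibtob.

sozamibtob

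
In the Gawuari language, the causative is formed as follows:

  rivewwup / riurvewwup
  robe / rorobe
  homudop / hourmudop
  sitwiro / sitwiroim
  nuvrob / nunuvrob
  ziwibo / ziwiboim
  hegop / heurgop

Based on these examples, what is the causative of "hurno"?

"hurno" ends in -o. The stems ending in -o (ziwibo → ziwiboim, sitwiro → sitwiroim) add -im.
So hurno → hurnoim.

hurnoim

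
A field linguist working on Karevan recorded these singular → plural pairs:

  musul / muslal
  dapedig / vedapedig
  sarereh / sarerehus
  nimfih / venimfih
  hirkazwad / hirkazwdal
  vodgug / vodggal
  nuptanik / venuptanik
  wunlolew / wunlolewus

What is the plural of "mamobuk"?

"mamobuk" has last vowel 'u'. The stems whose last vowel is 'u' (musul → muslal, vodgug → vodggal) delete the last vowel and add -al.
The other patterns: stems whose last vowel is 'i' add the prefix ve-; stems whose last vowel is 'e' add -us.
So mamobuk → mamobkal.

mamobkal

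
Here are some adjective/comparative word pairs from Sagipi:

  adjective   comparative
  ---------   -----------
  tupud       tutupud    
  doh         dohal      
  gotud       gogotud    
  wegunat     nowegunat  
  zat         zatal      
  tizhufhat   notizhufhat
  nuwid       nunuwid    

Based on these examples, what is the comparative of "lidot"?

zat and tizhufhat both end in -t yet inflect differently (zatal, notizhufhat), so the final letter is not what conditions the rule; the number of vowels is.
"lidot" has 2 vowels. The stems with 2 vowels (nuwid → nunuwid, tupud → tutupud, gotud → gogotud) repeat the first consonant+vowel as a prefix.
The other patterns: stems with 1 vowel add -al; stems with 3 vowels add the prefix no-.
So lidot → lilidot.

lilidot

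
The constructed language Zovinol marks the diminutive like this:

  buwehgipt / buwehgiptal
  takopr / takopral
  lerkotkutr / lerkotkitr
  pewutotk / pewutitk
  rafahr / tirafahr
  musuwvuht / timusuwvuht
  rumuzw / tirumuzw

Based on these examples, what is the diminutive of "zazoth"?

zazith

takopr and lerkotkutr both end in -r yet inflect differently (takopral, lerkotkitr), so the final letter is not what conditions the rule; the second-to-last letter is.
"zazoth" has second-to-last letter 't'. The stems whose second-to-last letter is 't' (lerkotkutr → lerkotkitr, pewutotk → pewutitk) change the last vowel to 'i'.
So zazoth → zazith.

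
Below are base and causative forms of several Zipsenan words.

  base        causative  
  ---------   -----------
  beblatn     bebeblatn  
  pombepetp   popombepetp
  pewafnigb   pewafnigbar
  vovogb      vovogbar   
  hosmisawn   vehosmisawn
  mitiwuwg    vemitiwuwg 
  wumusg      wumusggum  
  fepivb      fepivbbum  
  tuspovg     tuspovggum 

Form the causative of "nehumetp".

nenehumetp

"nehumetp" has second-to-last letter 't'. The stems whose second-to-last letter is 't' (beblatn → bebeblatn, pombepetp → popombepetp) repeat the first consonant+vowel as a prefix.
So nehumetp → nenehumetp.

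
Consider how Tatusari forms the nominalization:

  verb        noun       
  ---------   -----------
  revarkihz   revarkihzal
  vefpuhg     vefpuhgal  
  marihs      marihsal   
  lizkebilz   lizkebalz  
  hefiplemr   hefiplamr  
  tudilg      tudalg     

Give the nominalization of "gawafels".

gawafals

revarkihz and lizkebilz both end in -z yet inflect differently (revarkihzal, lizkebalz), so the final letter is not what conditions the rule; the second-to-last letter is.
"gawafels" has second-to-last letter 'l'. The stems whose second-to-last letter is 'l' (lizkebilz → lizkebalz, tudilg → tudalg) change the last vowel to 'a'.
The other pattern: stems whose second-to-last letter is 'h' add -al.
So gawafels → gawafals.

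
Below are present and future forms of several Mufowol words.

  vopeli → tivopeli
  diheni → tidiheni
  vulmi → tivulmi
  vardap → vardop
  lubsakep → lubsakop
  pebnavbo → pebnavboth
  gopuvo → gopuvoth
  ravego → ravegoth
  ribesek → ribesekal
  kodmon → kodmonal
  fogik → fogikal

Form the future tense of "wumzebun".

wumzebunal

lubsakep and ribesek both have last vowel 'e' yet inflect differently (lubsakop, ribesekal), so the last vowel is not what conditions the rule; the final letter is.
"wumzebun" ends in -n. The one such stem in the data (kodmon → kodmonal) adds -al, so the same rule applies.
So wumzebun → wumzebunal.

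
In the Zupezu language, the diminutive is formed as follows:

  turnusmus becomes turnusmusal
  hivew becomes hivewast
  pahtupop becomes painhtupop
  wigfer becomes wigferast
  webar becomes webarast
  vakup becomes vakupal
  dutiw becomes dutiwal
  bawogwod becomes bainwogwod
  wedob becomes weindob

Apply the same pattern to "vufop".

pahtupop and vakup both end in -p yet inflect differently (painhtupop, vakupal), so the final letter is not what conditions the rule; the last vowel is.
"vufop" has last vowel 'o'. The stems whose last vowel is 'o' (pahtupop → painhtupop, bawogwod → bainwogwod, wedob → weindob) insert -in- after the first vowel.
The other patterns: stems whose last vowel is 'i' or 'u' add -al; stems whose last vowel is 'a' or 'e' add -ast.
So vufop → vuinfop.

vuinfop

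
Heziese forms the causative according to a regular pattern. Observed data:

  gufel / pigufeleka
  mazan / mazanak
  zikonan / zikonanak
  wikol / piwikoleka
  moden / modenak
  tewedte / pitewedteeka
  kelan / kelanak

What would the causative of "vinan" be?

"vinan" ends in -n. The stems ending in -n (zikonan → zikonanak, mazan → mazanak, kelan → kelanak) add -ak.
The other pattern: stems ending in -e or -l add pi- … -eka around the stem.
So vinan → vinanak.

vinanak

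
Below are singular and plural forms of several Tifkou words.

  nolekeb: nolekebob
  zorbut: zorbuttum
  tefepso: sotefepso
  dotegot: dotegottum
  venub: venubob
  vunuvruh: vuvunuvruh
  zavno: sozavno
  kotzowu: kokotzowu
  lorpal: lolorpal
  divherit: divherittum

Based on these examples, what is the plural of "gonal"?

gogonal

"gonal" ends in -l. The one such stem in the data (lorpal → lolorpal) repeats the first consonant+vowel as a prefix (as do kotzowu, vunuvruh), so the same rule applies.
The other patterns: stems ending in -b add -ob; stems ending in -o add the prefix so-; stems ending in -t double the final consonant and add -um.
So gonal → gogonal.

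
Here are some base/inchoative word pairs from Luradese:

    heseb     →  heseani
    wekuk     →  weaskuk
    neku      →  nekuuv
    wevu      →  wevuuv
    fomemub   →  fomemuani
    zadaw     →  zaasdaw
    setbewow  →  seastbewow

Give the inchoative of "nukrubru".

"nukrubru" ends in -u. The stems ending in -u (wevu → wevuuv, neku → nekuuv) add -uv.
The other patterns: stems ending in -b drop the final letter and add -ani; stems ending in -k or -w insert -as- after the first vowel.
So nukrubru → nukrubruuv.

nukrubruuv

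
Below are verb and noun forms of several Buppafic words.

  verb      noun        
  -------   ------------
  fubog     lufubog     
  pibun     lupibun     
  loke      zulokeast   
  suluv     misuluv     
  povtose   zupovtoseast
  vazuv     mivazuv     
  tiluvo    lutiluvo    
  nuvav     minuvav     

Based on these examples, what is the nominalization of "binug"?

lubinug

vazuv and pibun both have last vowel 'u' yet inflect differently (mivazuv, lupibun), so the last vowel is not what conditions the rule; the final letter is.
"binug" ends in -g. The one such stem in the data (fubog → lufubog) adds the prefix lu-, so the same rule applies.
The other patterns: stems ending in -e add zu- … -ast around the stem; stems ending in -v add the prefix mi-.
So binug → lubinug.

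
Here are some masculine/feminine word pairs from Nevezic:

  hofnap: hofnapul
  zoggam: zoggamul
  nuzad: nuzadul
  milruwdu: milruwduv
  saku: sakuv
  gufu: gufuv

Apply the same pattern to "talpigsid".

hofnap and saku both have 2 vowels yet inflect differently (hofnapul, sakuv), so the number of vowels is not what conditions the rule; whether the stem ends in a vowel or a consonant is.
"talpigsid" ends in a consonant. The stems ending in a consonant (hofnap → hofnapul, zoggam → zoggamul, nuzad → nuzadul) add -ul.
The other pattern: stems ending in a vowel drop the final letter and add -uv.
So talpigsid → talpigsidul.

talpigsidul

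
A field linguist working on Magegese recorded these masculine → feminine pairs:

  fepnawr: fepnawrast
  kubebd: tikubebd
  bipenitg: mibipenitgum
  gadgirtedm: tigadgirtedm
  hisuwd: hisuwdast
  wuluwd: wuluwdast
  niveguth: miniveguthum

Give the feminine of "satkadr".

"satkadr" has second-to-last letter 'd'. The one such stem in the data (gadgirtedm → tigadgirtedm) adds the prefix ti-, so the same rule applies.
The other patterns: stems whose second-to-last letter is 't' add mi- … -um around the stem; stems whose second-to-last letter is 'w' add -ast.
So satkadr → tisatkadr.

tisatkadr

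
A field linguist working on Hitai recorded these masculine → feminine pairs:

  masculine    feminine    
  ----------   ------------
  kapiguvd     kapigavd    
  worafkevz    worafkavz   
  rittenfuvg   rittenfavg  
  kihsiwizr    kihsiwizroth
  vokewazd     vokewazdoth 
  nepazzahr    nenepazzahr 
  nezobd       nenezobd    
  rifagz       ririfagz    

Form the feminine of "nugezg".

nugezgoth

kapiguvd and vokewazd both end in -d yet inflect differently (kapigavd, vokewazdoth), so the final letter is not what conditions the rule; the second-to-last letter is.
"nugezg" has second-to-last letter 'z'. The stems whose second-to-last letter is 'z' (kihsiwizr → kihsiwizroth, vokewazd → vokewazdoth) add -oth.
So nugezg → nugezgoth.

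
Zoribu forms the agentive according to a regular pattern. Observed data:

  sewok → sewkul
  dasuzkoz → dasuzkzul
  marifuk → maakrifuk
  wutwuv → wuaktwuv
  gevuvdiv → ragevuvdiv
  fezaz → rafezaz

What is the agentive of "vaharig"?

"vaharig" has last vowel 'i'. The one such stem in the data (gevuvdiv → ragevuvdiv) adds the prefix ra-, so the same rule applies.
So vaharig → ravaharig.

ravaharig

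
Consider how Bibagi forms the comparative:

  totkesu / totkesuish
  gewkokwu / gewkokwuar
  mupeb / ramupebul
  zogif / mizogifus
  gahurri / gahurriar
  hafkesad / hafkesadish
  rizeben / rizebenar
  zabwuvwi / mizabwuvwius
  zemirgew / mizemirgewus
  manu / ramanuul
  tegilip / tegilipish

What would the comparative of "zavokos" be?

mizavokosus

gewkokwu and manu both end in -u yet inflect differently (gewkokwuar, ramanuul), so the final letter is not what conditions the rule; the first letter is.
"zavokos" begins with z-. The stems beginning with z- (zabwuvwi → mizabwuvwius, zogif → mizogifus, zemirgew → mizemirgewus) add mi- … -us around the stem.
So zavokos → mizavokosus.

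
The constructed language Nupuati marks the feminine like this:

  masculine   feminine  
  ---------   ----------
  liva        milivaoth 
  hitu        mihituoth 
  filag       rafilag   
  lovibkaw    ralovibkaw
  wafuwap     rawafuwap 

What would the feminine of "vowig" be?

ravowig

"vowig" ends in a consonant. The stems ending in a consonant (filag → rafilag, lovibkaw → ralovibkaw, wafuwap → rawafuwap) add the prefix ra-.
The other pattern: stems ending in a vowel add mi- … -oth around the stem.
So vowig → ravowig.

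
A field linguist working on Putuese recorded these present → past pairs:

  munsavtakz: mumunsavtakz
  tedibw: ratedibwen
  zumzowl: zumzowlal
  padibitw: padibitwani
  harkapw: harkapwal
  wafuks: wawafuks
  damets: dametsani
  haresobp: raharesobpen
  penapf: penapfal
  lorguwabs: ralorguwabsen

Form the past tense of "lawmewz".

lawmewzal

wafuks and damets both end in -s yet inflect differently (wawafuks, dametsani), so the final letter is not what conditions the rule; the second-to-last letter is.
"lawmewz" has second-to-last letter 'w'. The one such stem in the data (zumzowl → zumzowlal) adds -al, so the same rule applies.
So lawmewz → lawmewzal.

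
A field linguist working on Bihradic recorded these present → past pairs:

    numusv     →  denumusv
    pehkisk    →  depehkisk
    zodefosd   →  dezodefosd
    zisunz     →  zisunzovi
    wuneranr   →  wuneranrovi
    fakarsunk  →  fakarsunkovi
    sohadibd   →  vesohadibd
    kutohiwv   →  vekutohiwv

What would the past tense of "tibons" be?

tibonsovi

pehkisk and fakarsunk both end in -k yet inflect differently (depehkisk, fakarsunkovi), so the final letter is not what conditions the rule; the second-to-last letter is.
"tibons" has second-to-last letter 'n'. The stems whose second-to-last letter is 'n' (zisunz → zisunzovi, wuneranr → wuneranrovi, fakarsunk → fakarsunkovi) add -ovi.
The other patterns: stems whose second-to-last letter is 's' add the prefix de-; stems whose second-to-last letter is 'b' or 'w' add the prefix ve-.
So tibons → tibonsovi.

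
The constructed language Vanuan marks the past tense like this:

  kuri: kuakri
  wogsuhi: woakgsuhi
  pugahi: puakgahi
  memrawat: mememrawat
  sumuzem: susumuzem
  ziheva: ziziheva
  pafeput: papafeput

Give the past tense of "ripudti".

riakpudti

"ripudti" ends in -i. The stems ending in -i (kuri → kuakri, wogsuhi → woakgsuhi, pugahi → puakgahi) insert -ak- after the first vowel.
So ripudti → riakpudti.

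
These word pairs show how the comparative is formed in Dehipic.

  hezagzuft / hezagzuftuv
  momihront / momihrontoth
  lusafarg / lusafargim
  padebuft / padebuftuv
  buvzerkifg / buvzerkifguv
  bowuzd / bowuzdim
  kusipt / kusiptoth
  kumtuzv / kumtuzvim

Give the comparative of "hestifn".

buvzerkifg and lusafarg both end in -g yet inflect differently (buvzerkifguv, lusafargim), so the final letter is not what conditions the rule; the second-to-last letter is.
"hestifn" has second-to-last letter 'f'. The stems whose second-to-last letter is 'f' (padebuft → padebuftuv, buvzerkifg → buvzerkifguv, hezagzuft → hezagzuftuv) add -uv.
So hestifn → hestifnuv.

hestifnuv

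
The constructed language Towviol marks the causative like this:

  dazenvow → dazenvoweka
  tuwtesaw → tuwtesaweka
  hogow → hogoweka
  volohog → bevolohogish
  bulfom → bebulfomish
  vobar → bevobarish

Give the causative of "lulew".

luleweka

"lulew" ends in -w. The stems ending in -w (tuwtesaw → tuwtesaweka, dazenvow → dazenvoweka, hogow → hogoweka) add -eka.
So lulew → luleweka.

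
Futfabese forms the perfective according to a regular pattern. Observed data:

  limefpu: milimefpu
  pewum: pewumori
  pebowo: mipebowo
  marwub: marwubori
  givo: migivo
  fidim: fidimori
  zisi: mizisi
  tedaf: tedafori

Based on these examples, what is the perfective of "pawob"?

"pawob" ends in a consonant. The stems ending in a consonant (pewum → pewumori, fidim → fidimori, tedaf → tedafori) add -ori.
So pawob → pawobori.

pawobori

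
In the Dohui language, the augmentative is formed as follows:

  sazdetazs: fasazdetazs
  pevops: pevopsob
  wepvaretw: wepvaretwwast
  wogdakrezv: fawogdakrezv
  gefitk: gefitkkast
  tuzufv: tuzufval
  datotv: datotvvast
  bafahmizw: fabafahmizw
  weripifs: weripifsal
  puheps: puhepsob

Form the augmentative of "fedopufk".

fedopufkal

wogdakrezv and datotv both end in -v yet inflect differently (fawogdakrezv, datotvvast), so the final letter is not what conditions the rule; the second-to-last letter is.
"fedopufk" has second-to-last letter 'f'. The stems whose second-to-last letter is 'f' (tuzufv → tuzufval, weripifs → weripifsal) add -al.
The other patterns: stems whose second-to-last letter is 'z' add the prefix fa-; stems whose second-to-last letter is 't' double the final consonant and add -ast; stems whose second-to-last letter is 'p' add -ob.
So fedopufk → fedopufkal.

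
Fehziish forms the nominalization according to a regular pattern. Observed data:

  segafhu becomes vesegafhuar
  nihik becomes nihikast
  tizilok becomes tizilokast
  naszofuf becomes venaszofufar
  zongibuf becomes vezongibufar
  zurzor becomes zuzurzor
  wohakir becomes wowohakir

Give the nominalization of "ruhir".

tizilok and zurzor both have last vowel 'o' yet inflect differently (tizilokast, zuzurzor), so the last vowel is not what conditions the rule; the final letter is.
"ruhir" ends in -r. The stems ending in -r (zurzor → zuzurzor, wohakir → wowohakir) repeat the first consonant+vowel as a prefix.
So ruhir → ruruhir.

ruruhir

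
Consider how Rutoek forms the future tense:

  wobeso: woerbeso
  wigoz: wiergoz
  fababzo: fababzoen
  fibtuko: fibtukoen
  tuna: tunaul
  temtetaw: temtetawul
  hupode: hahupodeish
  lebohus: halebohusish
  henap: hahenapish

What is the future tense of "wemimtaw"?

weermimtaw

wobeso and fababzo both end in -o yet inflect differently (woerbeso, fababzoen), so the final letter is not what conditions the rule; the first letter is.
"wemimtaw" begins with w-. The stems beginning with w- (wobeso → woerbeso, wigoz → wiergoz) insert -er- after the first vowel.
The other patterns: stems beginning with f- add -en; stems beginning with t- add -ul; stems beginning with h- or l- add ha- … -ish around the stem.
So wemimtaw → weermimtaw.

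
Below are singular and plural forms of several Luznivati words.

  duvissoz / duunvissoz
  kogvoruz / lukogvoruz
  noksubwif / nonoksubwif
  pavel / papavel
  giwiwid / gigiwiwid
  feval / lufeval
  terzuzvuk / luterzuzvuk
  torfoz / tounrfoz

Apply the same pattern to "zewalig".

zezewalig

duvissoz and kogvoruz both end in -z yet inflect differently (duunvissoz, lukogvoruz), so the final letter is not what conditions the rule; the last vowel is.
"zewalig" has last vowel 'i'. The stems whose last vowel is 'i' (noksubwif → nonoksubwif, giwiwid → gigiwiwid) repeat the first consonant+vowel as a prefix.
So zewalig → zezewalig.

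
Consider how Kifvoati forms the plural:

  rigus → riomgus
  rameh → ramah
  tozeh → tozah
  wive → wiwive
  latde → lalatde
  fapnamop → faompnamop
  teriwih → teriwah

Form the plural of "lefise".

wive and tozeh both have last vowel 'e' yet inflect differently (wiwive, tozah), so the last vowel is not what conditions the rule; the final letter is.
"lefise" ends in -e. The stems ending in -e (wive → wiwive, latde → lalatde) repeat the first consonant+vowel as a prefix.
The other patterns: stems ending in -h change the last vowel to 'a'; stems ending in -p or -s insert -om- after the first vowel.
So lefise → lelefise.

lelefise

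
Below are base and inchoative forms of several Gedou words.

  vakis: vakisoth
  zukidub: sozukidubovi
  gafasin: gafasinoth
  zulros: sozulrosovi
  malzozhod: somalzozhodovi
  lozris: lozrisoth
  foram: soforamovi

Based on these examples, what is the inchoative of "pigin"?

lozris and zulros both end in -s yet inflect differently (lozrisoth, sozulrosovi), so the final letter is not what conditions the rule; the last vowel is.
"pigin" has last vowel 'i'. The stems whose last vowel is 'i' (lozris → lozrisoth, gafasin → gafasinoth, vakis → vakisoth) add -oth.
So pigin → piginoth.

piginoth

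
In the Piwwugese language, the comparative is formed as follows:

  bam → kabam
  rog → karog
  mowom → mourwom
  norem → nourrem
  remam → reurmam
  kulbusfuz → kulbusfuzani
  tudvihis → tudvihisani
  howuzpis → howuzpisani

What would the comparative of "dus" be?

kadus

"dus" has 1 vowel. The stems with 1 vowel (bam → kabam, rog → karog) add the prefix ka-.
So dus → kadus.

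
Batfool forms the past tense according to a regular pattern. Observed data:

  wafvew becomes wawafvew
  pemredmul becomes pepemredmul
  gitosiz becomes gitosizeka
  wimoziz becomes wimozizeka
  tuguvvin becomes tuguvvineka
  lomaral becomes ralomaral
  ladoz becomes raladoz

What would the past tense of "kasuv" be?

kakasuv

pemredmul and lomaral both end in -l yet inflect differently (pepemredmul, ralomaral), so the final letter is not what conditions the rule; the last vowel is.
"kasuv" has last vowel 'u'. The one such stem in the data (pemredmul → pepemredmul) repeats the first consonant+vowel as a prefix (as does wafvew), so the same rule applies.
The other patterns: stems whose last vowel is 'i' add -eka; stems whose last vowel is 'a' or 'o' add the prefix ra-.
So kasuv → kakasuv.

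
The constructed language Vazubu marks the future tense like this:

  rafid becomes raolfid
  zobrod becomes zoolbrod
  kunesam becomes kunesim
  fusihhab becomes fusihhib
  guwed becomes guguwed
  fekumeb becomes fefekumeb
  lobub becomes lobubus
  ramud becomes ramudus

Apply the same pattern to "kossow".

koolssow

rafid and guwed both end in -d yet inflect differently (raolfid, guguwed), so the final letter is not what conditions the rule; the last vowel is.
"kossow" has last vowel 'o'. The one such stem in the data (zobrod → zoolbrod) inserts -ol- after the first vowel (as does rafid), so the same rule applies.
So kossow → koolssow.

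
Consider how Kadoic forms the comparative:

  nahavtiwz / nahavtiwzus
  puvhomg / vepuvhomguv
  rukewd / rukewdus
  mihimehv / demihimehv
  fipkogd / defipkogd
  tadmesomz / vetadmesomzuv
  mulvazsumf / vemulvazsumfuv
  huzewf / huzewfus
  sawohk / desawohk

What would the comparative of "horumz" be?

vehorumzuv

nahavtiwz and tadmesomz both end in -z yet inflect differently (nahavtiwzus, vetadmesomzuv), so the final letter is not what conditions the rule; the second-to-last letter is.
"horumz" has second-to-last letter 'm'. The stems whose second-to-last letter is 'm' (tadmesomz → vetadmesomzuv, puvhomg → vepuvhomguv, mulvazsumf → vemulvazsumfuv) add ve- … -uv around the stem.
The other patterns: stems whose second-to-last letter is 'w' add -us; stems whose second-to-last letter is 'g' or 'h' add the prefix de-.
So horumz → vehorumzuv.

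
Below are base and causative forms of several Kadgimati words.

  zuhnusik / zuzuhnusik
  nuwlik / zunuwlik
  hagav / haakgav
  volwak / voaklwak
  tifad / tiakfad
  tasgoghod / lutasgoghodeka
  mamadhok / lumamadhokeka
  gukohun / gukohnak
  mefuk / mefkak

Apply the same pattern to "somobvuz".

zuhnusik and volwak both end in -k yet inflect differently (zuzuhnusik, voaklwak), so the final letter is not what conditions the rule; the last vowel is.
"somobvuz" has last vowel 'u'. The stems whose last vowel is 'u' (gukohun → gukohnak, mefuk → mefkak) delete the last vowel and add -ak.
The other patterns: stems whose last vowel is 'i' add the prefix zu-; stems whose last vowel is 'a' insert -ak- after the first vowel; stems whose last vowel is 'o' add lu- … -eka around the stem.
So somobvuz → somobvzak.

somobvzak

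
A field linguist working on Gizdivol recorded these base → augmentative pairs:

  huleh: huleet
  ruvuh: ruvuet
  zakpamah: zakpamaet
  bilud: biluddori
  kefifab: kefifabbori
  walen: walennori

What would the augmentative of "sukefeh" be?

ruvuh and bilud both have last vowel 'u' yet inflect differently (ruvuet, biluddori), so the last vowel is not what conditions the rule; the final letter is.
"sukefeh" ends in -h. The stems ending in -h (huleh → huleet, ruvuh → ruvuet, zakpamah → zakpamaet) drop the final letter and add -et.
The other pattern: stems ending in -b, -d or -n double the final consonant and add -ori.
So sukefeh → sukefeet.

sukefeet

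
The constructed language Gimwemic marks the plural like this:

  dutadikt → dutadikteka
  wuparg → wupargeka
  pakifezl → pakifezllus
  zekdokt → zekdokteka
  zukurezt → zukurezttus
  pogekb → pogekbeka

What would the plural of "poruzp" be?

"poruzp" has second-to-last letter 'z'. The stems whose second-to-last letter is 'z' (pakifezl → pakifezllus, zukurezt → zukurezttus) double the final consonant and add -us.
The other pattern: stems whose second-to-last letter is 'k' or 'r' add -eka.
So poruzp → poruzppus.

poruzppus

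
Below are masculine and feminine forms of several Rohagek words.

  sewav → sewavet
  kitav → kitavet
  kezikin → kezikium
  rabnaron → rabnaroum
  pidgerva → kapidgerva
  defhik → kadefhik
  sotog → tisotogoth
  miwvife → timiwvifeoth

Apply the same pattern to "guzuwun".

sewav and pidgerva both have last vowel 'a' yet inflect differently (sewavet, kapidgerva), so the last vowel is not what conditions the rule; the final letter is.
"guzuwun" ends in -n. The stems ending in -n (kezikin → kezikium, rabnaron → rabnaroum) drop the final letter and add -um.
So guzuwun → guzuwuum.

guzuwuum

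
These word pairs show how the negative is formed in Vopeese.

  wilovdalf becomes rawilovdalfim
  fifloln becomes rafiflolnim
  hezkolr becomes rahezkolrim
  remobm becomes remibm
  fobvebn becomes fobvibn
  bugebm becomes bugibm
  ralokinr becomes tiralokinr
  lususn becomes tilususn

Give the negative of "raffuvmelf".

raraffuvmelfim

"raffuvmelf" has second-to-last letter 'l'. The stems whose second-to-last letter is 'l' (wilovdalf → rawilovdalfim, fifloln → rafiflolnim, hezkolr → rahezkolrim) add ra- … -im around the stem.
So raffuvmelf → raraffuvmelfim.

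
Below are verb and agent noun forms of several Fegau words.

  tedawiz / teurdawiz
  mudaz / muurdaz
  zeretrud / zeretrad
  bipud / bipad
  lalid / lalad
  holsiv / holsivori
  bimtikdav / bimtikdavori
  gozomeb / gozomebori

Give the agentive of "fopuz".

"fopuz" ends in -z. The stems ending in -z (tedawiz → teurdawiz, mudaz → muurdaz) insert -ur- after the first vowel.
So fopuz → fourpuz.

fourpuz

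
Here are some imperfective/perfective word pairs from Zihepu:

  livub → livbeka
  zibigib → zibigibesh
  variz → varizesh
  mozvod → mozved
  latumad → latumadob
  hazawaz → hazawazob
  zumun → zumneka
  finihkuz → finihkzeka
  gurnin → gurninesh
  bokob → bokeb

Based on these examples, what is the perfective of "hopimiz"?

hopimizesh

livub and bokob both end in -b yet inflect differently (livbeka, bokeb), so the final letter is not what conditions the rule; the last vowel is.
"hopimiz" has last vowel 'i'. The stems whose last vowel is 'i' (gurnin → gurninesh, variz → varizesh, zibigib → zibigibesh) add -esh.
The other patterns: stems whose last vowel is 'u' delete the last vowel and add -eka; stems whose last vowel is 'o' change the last vowel to 'e'; stems whose last vowel is 'a' add -ob.
So hopimiz → hopimizesh.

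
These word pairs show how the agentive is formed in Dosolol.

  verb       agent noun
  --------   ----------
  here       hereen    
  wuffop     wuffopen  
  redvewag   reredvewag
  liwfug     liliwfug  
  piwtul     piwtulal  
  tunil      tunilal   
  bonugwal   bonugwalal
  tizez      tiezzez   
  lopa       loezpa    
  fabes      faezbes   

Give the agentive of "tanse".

liwfug and piwtul both have last vowel 'u' yet inflect differently (liliwfug, piwtulal), so the last vowel is not what conditions the rule; the final letter is.
"tanse" ends in -e. The one such stem in the data (here → hereen) adds -en, so the same rule applies.
So tanse → tanseen.

tanseen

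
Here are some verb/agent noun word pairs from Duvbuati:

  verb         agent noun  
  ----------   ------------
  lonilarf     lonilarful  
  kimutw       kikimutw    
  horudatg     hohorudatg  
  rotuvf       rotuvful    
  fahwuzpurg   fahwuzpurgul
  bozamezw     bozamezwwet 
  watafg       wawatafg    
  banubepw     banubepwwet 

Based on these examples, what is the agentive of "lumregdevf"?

fahwuzpurg and watafg both end in -g yet inflect differently (fahwuzpurgul, wawatafg), so the final letter is not what conditions the rule; the second-to-last letter is.
"lumregdevf" has second-to-last letter 'v'. The one such stem in the data (rotuvf → rotuvful) adds -ul, so the same rule applies.
The other patterns: stems whose second-to-last letter is 'f' or 't' repeat the first consonant+vowel as a prefix; stems whose second-to-last letter is 'p' or 'z' double the final consonant and add -et.
So lumregdevf → lumregdevful.

lumregdevful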